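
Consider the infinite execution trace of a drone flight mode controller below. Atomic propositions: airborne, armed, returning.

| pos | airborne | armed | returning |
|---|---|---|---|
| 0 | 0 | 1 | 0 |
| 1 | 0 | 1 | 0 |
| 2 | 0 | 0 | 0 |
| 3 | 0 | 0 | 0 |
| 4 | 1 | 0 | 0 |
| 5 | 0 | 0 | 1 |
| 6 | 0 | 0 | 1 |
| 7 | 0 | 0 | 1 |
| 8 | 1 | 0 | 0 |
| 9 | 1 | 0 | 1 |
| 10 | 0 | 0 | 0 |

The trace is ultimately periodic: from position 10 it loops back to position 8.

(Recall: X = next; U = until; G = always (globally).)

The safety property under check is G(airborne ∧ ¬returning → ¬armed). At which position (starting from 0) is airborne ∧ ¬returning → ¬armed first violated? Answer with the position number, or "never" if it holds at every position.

never

airborne ∧ ¬returning → ¬armed holds at every position 0..10, and those are all the positions the trace ever visits, so the invariant G(airborne ∧ ¬returning → ¬armed) is never violated.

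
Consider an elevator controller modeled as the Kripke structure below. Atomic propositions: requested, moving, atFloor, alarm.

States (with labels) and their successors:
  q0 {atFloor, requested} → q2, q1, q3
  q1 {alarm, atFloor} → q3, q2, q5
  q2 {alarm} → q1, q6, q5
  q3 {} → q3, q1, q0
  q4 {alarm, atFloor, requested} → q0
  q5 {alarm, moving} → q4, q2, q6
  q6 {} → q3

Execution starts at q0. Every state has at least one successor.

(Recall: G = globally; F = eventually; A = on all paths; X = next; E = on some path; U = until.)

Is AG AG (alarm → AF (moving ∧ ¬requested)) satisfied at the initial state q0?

Does not hold

States satisfying AG (alarm → AF (moving ∧ ¬requested)): ∅.
States satisfying AG AG (alarm → AF (moving ∧ ¬requested)): ∅.
q0 is reachable from q0 and violates AG (alarm → AF (moving ∧ ¬requested)), so AG fails at q0.
q0 ∉ Sat(AG AG (alarm → AF (moving ∧ ¬requested))).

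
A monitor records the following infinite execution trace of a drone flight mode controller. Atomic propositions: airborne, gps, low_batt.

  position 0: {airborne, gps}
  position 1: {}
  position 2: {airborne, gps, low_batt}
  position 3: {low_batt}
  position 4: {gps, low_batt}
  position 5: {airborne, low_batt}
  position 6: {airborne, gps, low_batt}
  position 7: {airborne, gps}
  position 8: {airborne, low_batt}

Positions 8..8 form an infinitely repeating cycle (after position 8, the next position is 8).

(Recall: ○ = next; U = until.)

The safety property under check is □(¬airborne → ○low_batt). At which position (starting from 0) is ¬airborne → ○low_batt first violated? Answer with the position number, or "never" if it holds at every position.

¬airborne → ○low_batt holds at every position 0..8, and those are all the positions the trace ever visits, so the invariant □(¬airborne → ○low_batt) is never violated.

never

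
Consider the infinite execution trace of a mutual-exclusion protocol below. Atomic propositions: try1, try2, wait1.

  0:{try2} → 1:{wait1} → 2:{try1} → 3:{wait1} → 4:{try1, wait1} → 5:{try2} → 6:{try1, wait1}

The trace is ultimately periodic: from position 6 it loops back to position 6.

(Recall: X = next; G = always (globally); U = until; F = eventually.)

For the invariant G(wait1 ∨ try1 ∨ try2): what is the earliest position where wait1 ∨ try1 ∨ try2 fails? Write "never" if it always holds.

wait1 ∨ try1 ∨ try2 holds at every position 0..6, and those are all the positions the trace ever visits, so the invariant G(wait1 ∨ try1 ∨ try2) is never violated.

never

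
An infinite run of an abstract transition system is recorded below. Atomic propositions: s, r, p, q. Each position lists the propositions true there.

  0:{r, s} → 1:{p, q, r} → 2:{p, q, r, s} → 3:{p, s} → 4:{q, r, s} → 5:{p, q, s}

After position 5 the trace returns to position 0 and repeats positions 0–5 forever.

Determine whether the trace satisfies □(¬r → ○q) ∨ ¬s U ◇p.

¬r → ○q must hold at every position from 0 onward. It fails at position 5, so □(¬r → ○q) is false.
Positions where ¬r holds: 3, 5.
Check ○q at each: 3→ok, 5→fails.
Walking from position 0: ◇p first holds at position 0, and ¬s holds at every earlier position along the way, so ¬s U ◇p holds.
At position 0: □(¬r → ○q) is false; ¬s U ◇p is true; so □(¬r → ○q) ∨ ¬s U ◇p is true.

Satisfied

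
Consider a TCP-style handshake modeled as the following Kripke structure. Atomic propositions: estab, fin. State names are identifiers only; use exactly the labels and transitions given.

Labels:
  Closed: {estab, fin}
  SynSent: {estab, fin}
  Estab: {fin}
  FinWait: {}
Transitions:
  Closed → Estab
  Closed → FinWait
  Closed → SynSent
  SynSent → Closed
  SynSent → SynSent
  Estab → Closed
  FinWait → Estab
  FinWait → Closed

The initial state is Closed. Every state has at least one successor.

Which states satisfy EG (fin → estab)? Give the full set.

{Closed, SynSent, FinWait}

States satisfying fin → estab: {Closed, SynSent, FinWait}.
States satisfying EG (fin → estab): {Closed, SynSent, FinWait}.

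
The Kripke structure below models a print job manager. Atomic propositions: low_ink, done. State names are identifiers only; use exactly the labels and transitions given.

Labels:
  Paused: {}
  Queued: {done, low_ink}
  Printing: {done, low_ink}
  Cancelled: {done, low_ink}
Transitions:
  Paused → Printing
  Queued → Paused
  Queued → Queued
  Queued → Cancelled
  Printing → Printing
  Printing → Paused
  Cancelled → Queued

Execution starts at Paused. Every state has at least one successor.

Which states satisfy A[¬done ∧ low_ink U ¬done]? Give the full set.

{Paused}

States satisfying ¬done ∧ low_ink: ∅.
States satisfying ¬done: {Paused}.
States satisfying A[¬done ∧ low_ink U ¬done]: {Paused}.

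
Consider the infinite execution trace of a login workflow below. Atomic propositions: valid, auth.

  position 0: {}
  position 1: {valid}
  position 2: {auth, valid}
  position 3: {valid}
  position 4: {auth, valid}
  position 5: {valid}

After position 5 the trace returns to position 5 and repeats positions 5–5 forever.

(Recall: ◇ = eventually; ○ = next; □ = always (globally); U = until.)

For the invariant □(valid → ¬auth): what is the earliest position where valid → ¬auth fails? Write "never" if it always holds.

2

Check valid → ¬auth at each position in order: 0 ✓, 1 ✓.
At position 2 the labels are {auth, valid}, so valid → ¬auth is false there. This is the first violation.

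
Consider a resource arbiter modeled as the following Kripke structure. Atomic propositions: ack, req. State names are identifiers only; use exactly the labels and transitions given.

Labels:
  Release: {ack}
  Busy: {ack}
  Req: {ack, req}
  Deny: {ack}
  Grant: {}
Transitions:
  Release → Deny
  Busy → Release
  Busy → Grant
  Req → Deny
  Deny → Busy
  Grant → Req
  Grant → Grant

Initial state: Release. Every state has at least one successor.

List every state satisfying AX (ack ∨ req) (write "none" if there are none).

{Release, Req, Deny}

States satisfying ack ∨ req: {Release, Busy, Req, Deny}.
States satisfying AX (ack ∨ req): {Release, Req, Deny}.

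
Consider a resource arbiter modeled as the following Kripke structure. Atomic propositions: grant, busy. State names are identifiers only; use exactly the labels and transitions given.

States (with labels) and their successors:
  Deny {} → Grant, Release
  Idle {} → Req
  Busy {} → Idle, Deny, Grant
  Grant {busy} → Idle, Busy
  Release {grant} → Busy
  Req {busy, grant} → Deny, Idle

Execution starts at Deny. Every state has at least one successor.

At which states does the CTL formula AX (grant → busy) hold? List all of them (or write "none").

States satisfying grant → busy: {Deny, Idle, Busy, Grant, Req}.
States satisfying AX (grant → busy): {Idle, Busy, Grant, Release, Req}.

{Idle, Busy, Grant, Release, Req}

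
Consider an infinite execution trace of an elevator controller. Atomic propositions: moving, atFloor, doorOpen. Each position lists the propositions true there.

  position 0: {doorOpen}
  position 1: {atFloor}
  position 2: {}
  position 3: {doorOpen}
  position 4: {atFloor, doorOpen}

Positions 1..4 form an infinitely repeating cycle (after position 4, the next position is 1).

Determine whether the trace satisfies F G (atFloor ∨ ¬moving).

G (atFloor ∨ ¬moving) holds at position 0, which is reachable from 0, so F G (atFloor ∨ ¬moving) holds.

Holds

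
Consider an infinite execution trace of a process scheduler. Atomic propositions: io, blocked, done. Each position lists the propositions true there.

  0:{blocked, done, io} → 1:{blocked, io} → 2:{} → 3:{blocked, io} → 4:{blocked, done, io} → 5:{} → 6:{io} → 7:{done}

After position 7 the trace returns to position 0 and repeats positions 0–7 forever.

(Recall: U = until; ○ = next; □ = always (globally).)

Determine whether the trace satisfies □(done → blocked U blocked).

done → blocked U blocked must hold at every position from 0 onward. It fails at position 7, so □(done → blocked U blocked) is false.
Positions where done holds: 0, 4, 7.
Check blocked U blocked at each: 0→ok, 4→ok, 7→fails.

Does not hold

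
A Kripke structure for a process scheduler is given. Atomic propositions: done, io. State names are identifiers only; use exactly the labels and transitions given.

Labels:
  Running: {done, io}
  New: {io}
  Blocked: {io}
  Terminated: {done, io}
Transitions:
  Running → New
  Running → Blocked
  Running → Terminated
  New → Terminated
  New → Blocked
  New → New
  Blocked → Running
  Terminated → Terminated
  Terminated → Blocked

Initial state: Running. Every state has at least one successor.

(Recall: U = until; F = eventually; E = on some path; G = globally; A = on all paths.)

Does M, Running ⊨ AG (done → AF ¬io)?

States satisfying done → AF ¬io: {New, Blocked}.
States satisfying AG (done → AF ¬io): ∅.
Running is reachable from Running and violates done → AF ¬io, so AG fails at Running.
Running ∉ Sat(AG (done → AF ¬io)).

No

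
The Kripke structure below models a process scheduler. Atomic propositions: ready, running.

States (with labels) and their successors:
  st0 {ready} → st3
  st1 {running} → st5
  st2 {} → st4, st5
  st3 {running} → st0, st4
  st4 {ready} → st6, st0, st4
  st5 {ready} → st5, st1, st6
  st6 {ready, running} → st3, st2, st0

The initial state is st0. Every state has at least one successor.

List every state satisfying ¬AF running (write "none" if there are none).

{st2, st4, st5}

States satisfying running: {st1, st3, st6}.
States satisfying AF running: {st0, st1, st3, st6}.
States satisfying ¬AF running: {st2, st4, st5}.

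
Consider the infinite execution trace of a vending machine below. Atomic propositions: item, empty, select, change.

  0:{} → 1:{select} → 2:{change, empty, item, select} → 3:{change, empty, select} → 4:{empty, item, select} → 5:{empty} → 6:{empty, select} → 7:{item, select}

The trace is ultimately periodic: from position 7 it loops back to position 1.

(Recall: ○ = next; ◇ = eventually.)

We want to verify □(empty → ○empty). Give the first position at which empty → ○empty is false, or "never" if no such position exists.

6

Check empty → ○empty at each position in order: 0 ✓, 1 ✓, 2 ✓, 3 ✓, 4 ✓, 5 ✓.
At position 6 the labels are {empty, select} and the next position 7 has {item, select}, so empty → ○empty is false there. This is the first violation.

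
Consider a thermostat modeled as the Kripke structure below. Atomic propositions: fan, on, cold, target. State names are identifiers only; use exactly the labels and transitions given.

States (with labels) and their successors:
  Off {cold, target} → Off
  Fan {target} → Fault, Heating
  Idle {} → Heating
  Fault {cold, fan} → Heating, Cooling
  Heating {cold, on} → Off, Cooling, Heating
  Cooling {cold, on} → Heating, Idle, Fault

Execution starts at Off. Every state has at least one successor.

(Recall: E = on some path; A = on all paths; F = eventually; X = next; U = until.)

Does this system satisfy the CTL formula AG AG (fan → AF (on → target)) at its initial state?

States satisfying AG (fan → AF (on → target)): {Off, Fan, Idle, Fault, Heating, Cooling}.
States satisfying AG AG (fan → AF (on → target)): {Off, Fan, Idle, Fault, Heating, Cooling}.
Every state reachable from Off satisfies AG (fan → AF (on → target)).
Off ∈ Sat(AG AG (fan → AF (on → target))).

Holds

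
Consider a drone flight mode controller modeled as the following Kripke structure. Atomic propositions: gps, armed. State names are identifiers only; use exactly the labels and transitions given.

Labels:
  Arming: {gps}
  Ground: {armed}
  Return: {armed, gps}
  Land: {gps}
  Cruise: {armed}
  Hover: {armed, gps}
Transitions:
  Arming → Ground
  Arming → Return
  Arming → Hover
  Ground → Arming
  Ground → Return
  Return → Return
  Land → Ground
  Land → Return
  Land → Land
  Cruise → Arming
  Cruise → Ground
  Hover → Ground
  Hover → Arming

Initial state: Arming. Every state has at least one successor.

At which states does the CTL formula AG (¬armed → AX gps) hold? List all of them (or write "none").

States satisfying ¬armed → AX gps: {Ground, Return, Cruise, Hover}.
States satisfying AG (¬armed → AX gps): {Return}.

{Return}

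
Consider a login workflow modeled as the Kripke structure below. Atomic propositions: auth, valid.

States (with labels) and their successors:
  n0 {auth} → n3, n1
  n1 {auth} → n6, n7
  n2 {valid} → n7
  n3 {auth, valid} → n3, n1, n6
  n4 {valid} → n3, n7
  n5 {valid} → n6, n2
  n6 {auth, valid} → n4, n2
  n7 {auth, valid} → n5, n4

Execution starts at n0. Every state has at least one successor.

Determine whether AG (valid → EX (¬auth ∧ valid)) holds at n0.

States satisfying valid → EX (¬auth ∧ valid): {n0, n1, n5, n6, n7}.
States satisfying AG (valid → EX (¬auth ∧ valid)): ∅.
n2 is reachable from n0 and violates valid → EX (¬auth ∧ valid), so AG fails at n0.
n0 ∉ Sat(AG (valid → EX (¬auth ∧ valid))).

No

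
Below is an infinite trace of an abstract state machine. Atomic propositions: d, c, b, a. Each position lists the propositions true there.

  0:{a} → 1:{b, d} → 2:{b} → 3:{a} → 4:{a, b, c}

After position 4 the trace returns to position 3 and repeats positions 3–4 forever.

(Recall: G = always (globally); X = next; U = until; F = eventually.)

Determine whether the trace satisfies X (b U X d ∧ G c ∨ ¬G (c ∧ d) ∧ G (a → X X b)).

The position after 0 is 1; b U X d ∧ G c ∨ ¬G (c ∧ d) ∧ G (a → X X b) is false there.

Does not hold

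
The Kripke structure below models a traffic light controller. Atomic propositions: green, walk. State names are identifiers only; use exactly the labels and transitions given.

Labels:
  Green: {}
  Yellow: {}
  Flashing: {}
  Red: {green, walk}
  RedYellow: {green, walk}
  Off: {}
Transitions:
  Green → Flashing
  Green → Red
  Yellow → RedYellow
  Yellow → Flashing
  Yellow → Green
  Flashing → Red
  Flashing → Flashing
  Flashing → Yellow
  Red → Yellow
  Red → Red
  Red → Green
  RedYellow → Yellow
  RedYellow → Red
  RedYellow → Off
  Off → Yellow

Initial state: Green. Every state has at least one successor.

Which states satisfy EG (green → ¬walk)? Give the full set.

States satisfying green → ¬walk: {Green, Yellow, Flashing, Off}.
States satisfying EG (green → ¬walk): {Green, Yellow, Flashing, Off}.

{Green, Yellow, Flashing, Off}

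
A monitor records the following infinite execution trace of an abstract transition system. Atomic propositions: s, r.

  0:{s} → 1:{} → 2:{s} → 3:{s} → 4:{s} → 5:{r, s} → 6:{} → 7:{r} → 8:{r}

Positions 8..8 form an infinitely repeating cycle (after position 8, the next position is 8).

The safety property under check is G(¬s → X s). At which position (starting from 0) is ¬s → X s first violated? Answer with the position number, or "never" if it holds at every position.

6

Check ¬s → X s at each position in order: 0 ✓, 1 ✓, 2 ✓, 3 ✓, 4 ✓, 5 ✓.
At position 6 the labels are {} and the next position 7 has {r}, so ¬s → X s is false there. This is the first violation.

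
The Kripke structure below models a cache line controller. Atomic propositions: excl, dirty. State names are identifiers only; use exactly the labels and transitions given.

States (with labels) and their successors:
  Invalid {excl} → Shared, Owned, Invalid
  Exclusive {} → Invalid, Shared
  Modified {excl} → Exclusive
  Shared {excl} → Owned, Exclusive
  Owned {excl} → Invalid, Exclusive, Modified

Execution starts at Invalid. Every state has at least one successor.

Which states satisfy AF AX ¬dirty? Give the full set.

States satisfying AX ¬dirty: {Invalid, Exclusive, Modified, Shared, Owned}.
States satisfying AF AX ¬dirty: {Invalid, Exclusive, Modified, Shared, Owned}.

{Invalid, Exclusive, Modified, Shared, Owned}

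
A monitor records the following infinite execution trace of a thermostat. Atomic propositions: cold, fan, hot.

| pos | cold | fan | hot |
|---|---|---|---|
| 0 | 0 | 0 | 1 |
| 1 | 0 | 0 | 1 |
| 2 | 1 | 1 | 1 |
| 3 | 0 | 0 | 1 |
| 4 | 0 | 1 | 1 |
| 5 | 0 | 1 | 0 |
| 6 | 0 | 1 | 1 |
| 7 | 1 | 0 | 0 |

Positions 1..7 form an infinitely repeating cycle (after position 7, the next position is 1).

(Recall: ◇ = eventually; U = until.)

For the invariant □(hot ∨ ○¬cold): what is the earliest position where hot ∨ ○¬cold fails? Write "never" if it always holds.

hot ∨ ○¬cold holds at every position 0..7, and those are all the positions the trace ever visits, so the invariant □(hot ∨ ○¬cold) is never violated.

never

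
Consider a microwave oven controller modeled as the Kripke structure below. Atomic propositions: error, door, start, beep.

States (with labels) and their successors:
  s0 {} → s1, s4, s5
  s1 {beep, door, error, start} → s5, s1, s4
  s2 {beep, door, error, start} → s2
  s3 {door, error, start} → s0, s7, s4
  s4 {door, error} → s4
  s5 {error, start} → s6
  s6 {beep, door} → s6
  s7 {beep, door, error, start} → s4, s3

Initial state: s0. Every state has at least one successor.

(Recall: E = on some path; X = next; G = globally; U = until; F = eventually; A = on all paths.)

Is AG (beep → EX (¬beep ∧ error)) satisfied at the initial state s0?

States satisfying beep → EX (¬beep ∧ error): {s0, s1, s3, s4, s5, s7}.
States satisfying AG (beep → EX (¬beep ∧ error)): {s4}.
s6 is reachable from s0 and violates beep → EX (¬beep ∧ error), so AG fails at s0.
s0 ∉ Sat(AG (beep → EX (¬beep ∧ error))).

Violated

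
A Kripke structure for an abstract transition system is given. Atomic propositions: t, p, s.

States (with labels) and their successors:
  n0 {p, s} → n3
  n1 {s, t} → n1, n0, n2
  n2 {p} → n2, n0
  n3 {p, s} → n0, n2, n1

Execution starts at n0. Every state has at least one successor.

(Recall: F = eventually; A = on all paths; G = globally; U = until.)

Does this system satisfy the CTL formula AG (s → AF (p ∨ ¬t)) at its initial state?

Violated

States satisfying s → AF (p ∨ ¬t): {n0, n2, n3}.
States satisfying AG (s → AF (p ∨ ¬t)): ∅.
n1 is reachable from n0 and violates s → AF (p ∨ ¬t), so AG fails at n0.
n0 ∉ Sat(AG (s → AF (p ∨ ¬t))).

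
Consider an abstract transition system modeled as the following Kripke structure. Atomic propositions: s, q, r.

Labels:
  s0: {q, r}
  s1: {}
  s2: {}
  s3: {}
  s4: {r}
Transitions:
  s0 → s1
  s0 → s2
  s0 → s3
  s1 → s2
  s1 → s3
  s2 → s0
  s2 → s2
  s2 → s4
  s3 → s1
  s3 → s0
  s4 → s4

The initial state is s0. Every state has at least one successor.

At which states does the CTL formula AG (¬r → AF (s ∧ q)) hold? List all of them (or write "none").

States satisfying ¬r → AF (s ∧ q): {s0, s4}.
States satisfying AG (¬r → AF (s ∧ q)): {s4}.

{s4}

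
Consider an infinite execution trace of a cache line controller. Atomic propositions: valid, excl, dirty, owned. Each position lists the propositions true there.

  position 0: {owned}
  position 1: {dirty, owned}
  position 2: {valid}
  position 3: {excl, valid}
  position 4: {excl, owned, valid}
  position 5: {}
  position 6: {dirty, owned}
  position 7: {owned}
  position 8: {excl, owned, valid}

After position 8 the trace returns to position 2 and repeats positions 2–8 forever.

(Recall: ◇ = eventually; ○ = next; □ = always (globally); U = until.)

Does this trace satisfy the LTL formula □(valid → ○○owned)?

valid → ○○owned must hold at every position from 0 onward. It fails at position 3, so □(valid → ○○owned) is false.
Positions where valid holds: 2, 3, 4, 8.
Check ○○owned at each: 2→ok, 3→fails, 4→ok, 8→fails.

No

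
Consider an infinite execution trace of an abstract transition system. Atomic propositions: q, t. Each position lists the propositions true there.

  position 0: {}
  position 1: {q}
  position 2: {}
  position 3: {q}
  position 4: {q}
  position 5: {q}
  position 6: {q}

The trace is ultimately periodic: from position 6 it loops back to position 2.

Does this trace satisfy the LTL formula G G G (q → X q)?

G G (q → X q) must hold at every position from 0 onward. It fails at position 0, so G G G (q → X q) is false.

Does not hold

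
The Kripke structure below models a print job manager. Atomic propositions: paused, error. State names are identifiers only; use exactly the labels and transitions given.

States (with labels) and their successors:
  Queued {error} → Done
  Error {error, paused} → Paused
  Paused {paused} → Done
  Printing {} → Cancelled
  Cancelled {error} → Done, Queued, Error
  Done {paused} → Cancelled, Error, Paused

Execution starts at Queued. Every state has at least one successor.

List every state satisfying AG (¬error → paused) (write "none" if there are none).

{Queued, Error, Paused, Cancelled, Done}

States satisfying ¬error → paused: {Queued, Error, Paused, Cancelled, Done}.
States satisfying AG (¬error → paused): {Queued, Error, Paused, Cancelled, Done}.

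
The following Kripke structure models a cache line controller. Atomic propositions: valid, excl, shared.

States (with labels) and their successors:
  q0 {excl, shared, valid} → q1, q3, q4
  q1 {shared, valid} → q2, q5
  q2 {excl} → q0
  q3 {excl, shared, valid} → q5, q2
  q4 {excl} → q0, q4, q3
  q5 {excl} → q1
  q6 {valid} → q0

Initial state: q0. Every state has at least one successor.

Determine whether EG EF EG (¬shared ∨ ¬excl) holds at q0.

States satisfying EF EG (¬shared ∨ ¬excl): {q0, q1, q2, q3, q4, q5, q6}.
States satisfying EG EF EG (¬shared ∨ ¬excl): {q0, q1, q2, q3, q4, q5, q6}.
q0 ∈ Sat(EG EF EG (¬shared ∨ ¬excl)).

Yes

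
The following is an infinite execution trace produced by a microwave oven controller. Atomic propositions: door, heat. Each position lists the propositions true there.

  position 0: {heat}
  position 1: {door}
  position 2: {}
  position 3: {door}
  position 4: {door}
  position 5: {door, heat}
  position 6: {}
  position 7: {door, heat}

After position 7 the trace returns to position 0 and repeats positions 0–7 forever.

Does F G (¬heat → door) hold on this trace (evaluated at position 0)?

G (¬heat → door) is false at every position 0..7, so it never becomes true and F G (¬heat → door) fails.

Does not hold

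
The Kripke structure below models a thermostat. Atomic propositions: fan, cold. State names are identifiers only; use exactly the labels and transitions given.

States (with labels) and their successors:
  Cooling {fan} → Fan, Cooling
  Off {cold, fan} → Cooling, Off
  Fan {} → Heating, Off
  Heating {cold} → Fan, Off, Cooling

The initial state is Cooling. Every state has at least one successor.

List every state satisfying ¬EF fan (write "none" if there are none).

none

States satisfying fan: {Cooling, Off}.
States satisfying EF fan: {Cooling, Off, Fan, Heating}.
States satisfying ¬EF fan: ∅.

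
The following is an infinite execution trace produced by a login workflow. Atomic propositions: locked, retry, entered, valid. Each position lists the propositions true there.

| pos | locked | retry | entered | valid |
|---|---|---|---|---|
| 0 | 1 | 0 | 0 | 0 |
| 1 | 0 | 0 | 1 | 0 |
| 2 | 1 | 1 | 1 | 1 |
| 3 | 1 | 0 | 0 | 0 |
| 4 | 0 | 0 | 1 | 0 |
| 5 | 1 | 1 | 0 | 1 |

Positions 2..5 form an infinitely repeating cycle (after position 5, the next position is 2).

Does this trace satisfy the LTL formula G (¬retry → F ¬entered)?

¬retry → F ¬entered holds at every position 0..5, and those are all positions ever visited, so G (¬retry → F ¬entered) holds.
Positions where ¬retry holds: 0, 1, 3, 4.
Check F ¬entered at each: 0→ok, 1→ok, 3→ok, 4→ok.

Satisfied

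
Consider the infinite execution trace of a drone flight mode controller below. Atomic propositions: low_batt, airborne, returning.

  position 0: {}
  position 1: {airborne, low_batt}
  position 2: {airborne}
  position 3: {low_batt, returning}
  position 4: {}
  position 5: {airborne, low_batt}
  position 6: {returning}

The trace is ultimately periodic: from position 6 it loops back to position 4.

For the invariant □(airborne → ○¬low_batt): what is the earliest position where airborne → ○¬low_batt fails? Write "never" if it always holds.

Check airborne → ○¬low_batt at each position in order: 0 ✓, 1 ✓.
At position 2 the labels are {airborne} and the next position 3 has {low_batt, returning}, so airborne → ○¬low_batt is false there. This is the first violation.

2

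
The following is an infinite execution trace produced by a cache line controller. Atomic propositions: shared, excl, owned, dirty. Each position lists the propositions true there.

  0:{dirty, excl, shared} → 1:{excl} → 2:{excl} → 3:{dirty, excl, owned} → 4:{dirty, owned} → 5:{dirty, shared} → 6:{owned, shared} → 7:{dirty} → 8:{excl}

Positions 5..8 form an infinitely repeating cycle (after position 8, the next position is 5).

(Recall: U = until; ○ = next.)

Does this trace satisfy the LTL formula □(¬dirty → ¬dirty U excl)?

No

¬dirty → ¬dirty U excl must hold at every position from 0 onward. It fails at position 6, so □(¬dirty → ¬dirty U excl) is false.
Positions where ¬dirty holds: 1, 2, 6, 8.
Check ¬dirty U excl at each: 1→ok, 2→ok, 6→fails, 8→ok.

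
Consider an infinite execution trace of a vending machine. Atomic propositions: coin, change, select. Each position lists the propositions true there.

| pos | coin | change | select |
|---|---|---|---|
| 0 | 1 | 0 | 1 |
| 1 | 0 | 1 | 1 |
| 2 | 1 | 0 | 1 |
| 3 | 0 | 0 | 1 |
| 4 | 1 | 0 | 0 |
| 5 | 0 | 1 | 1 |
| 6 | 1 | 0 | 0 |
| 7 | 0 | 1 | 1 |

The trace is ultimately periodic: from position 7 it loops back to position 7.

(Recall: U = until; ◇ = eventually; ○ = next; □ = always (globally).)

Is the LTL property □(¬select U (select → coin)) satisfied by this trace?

¬select U (select → coin) must hold at every position from 0 onward. It fails at position 1, so □(¬select U (select → coin)) is false.

Does not hold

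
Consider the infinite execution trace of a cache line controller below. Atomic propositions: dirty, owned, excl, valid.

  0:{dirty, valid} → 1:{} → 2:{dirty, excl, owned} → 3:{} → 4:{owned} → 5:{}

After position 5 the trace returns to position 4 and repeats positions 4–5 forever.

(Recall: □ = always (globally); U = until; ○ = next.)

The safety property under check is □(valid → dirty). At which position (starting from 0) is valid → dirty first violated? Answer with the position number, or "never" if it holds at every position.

never

valid → dirty holds at every position 0..5, and those are all the positions the trace ever visits, so the invariant □(valid → dirty) is never violated.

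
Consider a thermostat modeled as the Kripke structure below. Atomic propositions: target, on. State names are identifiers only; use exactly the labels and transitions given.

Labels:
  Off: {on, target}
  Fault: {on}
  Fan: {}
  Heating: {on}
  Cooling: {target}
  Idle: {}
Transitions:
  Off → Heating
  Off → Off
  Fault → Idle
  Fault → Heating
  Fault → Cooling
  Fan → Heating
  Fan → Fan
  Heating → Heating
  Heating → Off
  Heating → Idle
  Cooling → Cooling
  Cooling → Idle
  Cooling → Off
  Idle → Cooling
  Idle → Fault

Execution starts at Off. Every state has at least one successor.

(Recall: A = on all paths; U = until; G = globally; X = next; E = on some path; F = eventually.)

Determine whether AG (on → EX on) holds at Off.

States satisfying on → EX on: {Off, Fault, Fan, Heating, Cooling, Idle}.
States satisfying AG (on → EX on): {Off, Fault, Fan, Heating, Cooling, Idle}.
Every state reachable from Off satisfies on → EX on.
Off ∈ Sat(AG (on → EX on)).

Satisfied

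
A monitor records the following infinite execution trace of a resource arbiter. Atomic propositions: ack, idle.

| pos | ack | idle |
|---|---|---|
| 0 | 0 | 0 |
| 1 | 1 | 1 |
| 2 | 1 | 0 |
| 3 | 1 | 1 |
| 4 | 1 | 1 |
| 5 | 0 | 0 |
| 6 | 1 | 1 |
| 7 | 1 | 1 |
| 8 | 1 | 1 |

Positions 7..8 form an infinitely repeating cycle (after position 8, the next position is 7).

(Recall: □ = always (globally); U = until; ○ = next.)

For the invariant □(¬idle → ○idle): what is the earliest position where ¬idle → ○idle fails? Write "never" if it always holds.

never

¬idle → ○idle holds at every position 0..8, and those are all the positions the trace ever visits, so the invariant □(¬idle → ○idle) is never violated.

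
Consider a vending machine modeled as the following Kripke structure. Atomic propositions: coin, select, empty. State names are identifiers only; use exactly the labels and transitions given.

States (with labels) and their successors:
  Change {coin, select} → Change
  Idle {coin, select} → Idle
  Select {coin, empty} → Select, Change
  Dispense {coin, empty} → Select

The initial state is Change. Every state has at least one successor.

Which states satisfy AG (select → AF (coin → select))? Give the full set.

{Change, Idle, Select, Dispense}

States satisfying select → AF (coin → select): {Change, Idle, Select, Dispense}.
States satisfying AG (select → AF (coin → select)): {Change, Idle, Select, Dispense}.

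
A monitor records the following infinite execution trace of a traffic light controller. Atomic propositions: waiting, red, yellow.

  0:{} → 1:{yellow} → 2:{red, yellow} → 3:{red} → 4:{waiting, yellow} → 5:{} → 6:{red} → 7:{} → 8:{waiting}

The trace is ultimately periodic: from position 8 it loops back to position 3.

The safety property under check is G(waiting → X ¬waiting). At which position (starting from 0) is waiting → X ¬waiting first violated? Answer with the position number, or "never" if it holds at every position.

never

waiting → X ¬waiting holds at every position 0..8, and those are all the positions the trace ever visits, so the invariant G(waiting → X ¬waiting) is never violated.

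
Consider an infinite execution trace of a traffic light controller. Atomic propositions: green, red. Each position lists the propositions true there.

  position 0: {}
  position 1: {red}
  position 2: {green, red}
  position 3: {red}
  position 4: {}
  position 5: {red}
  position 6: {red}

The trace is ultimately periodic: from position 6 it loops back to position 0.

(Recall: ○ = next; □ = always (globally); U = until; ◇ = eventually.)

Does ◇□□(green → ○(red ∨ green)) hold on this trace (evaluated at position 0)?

Holds

□□(green → ○(red ∨ green)) holds at position 0, which is reachable from 0, so ◇□□(green → ○(red ∨ green)) holds.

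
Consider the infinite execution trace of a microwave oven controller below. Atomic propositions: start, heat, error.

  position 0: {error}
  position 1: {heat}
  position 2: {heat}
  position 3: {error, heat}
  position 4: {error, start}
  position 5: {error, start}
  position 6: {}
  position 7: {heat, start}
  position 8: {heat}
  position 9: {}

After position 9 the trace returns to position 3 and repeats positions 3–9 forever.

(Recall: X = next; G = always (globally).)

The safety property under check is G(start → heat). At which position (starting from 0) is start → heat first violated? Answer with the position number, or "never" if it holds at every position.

4

Check start → heat at each position in order: 0 ✓, 1 ✓, 2 ✓, 3 ✓.
At position 4 the labels are {error, start}, so start → heat is false there. This is the first violation.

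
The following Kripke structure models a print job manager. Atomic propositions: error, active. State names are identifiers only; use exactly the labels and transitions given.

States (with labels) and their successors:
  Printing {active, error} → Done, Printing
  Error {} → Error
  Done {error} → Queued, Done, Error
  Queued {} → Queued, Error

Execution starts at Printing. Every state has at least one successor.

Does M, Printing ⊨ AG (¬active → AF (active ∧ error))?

Does not hold

States satisfying ¬active → AF (active ∧ error): {Printing}.
States satisfying AG (¬active → AF (active ∧ error)): ∅.
Done is reachable from Printing and violates ¬active → AF (active ∧ error), so AG fails at Printing.
Printing ∉ Sat(AG (¬active → AF (active ∧ error))).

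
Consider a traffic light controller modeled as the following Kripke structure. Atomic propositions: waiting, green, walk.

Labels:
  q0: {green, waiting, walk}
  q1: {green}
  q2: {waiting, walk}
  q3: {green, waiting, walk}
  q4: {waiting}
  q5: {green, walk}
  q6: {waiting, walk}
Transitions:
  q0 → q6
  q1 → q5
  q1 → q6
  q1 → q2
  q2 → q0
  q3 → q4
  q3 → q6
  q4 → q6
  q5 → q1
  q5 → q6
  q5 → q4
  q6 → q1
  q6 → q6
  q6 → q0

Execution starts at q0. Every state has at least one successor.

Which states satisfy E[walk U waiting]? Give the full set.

States satisfying walk: {q0, q2, q3, q5, q6}.
States satisfying waiting: {q0, q2, q3, q4, q6}.
States satisfying E[walk U waiting]: {q0, q2, q3, q4, q5, q6}.

{q0, q2, q3, q4, q5, q6}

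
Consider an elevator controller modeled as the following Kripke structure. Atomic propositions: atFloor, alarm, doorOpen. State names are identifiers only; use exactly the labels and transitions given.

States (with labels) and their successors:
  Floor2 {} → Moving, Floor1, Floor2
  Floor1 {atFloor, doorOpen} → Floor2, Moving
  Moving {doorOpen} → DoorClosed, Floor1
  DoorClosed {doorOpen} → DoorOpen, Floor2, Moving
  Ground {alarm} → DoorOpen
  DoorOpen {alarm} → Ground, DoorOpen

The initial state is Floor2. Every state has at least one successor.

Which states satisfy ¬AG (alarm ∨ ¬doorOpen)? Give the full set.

States satisfying alarm ∨ ¬doorOpen: {Floor2, Ground, DoorOpen}.
States satisfying AG (alarm ∨ ¬doorOpen): {Ground, DoorOpen}.
States satisfying ¬AG (alarm ∨ ¬doorOpen): {Floor2, Floor1, Moving, DoorClosed}.

{Floor2, Floor1, Moving, DoorClosed}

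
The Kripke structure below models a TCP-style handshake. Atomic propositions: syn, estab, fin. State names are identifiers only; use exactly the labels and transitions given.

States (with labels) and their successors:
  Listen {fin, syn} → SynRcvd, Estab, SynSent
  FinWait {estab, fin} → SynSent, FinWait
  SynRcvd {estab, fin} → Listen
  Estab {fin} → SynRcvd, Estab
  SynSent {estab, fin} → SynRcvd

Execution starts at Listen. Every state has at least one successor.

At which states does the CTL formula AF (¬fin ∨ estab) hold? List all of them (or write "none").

{FinWait, SynRcvd, SynSent}

States satisfying ¬fin ∨ estab: {FinWait, SynRcvd, SynSent}.
States satisfying AF (¬fin ∨ estab): {FinWait, SynRcvd, SynSent}.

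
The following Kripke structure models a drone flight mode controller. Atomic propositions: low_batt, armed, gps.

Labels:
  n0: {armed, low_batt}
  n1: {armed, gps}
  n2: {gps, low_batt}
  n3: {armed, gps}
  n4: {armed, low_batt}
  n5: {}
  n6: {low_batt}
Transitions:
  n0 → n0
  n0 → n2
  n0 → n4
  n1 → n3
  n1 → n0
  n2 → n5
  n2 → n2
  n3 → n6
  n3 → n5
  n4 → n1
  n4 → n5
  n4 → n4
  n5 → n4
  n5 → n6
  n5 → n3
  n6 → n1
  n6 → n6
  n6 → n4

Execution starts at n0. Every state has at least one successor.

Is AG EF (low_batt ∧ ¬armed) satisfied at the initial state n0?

States satisfying EF (low_batt ∧ ¬armed): {n0, n1, n2, n3, n4, n5, n6}.
States satisfying AG EF (low_batt ∧ ¬armed): {n0, n1, n2, n3, n4, n5, n6}.
Every state reachable from n0 satisfies EF (low_batt ∧ ¬armed).
n0 ∈ Sat(AG EF (low_batt ∧ ¬armed)).

Satisfied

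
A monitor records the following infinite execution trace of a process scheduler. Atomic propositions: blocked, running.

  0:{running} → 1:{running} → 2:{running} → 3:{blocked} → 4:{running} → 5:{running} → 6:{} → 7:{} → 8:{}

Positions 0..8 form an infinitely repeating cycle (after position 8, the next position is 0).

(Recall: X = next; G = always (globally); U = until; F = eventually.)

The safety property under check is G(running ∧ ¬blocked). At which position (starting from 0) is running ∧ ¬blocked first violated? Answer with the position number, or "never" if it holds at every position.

3

Check running ∧ ¬blocked at each position in order: 0 ✓, 1 ✓, 2 ✓.
At position 3 the labels are {blocked}, so running ∧ ¬blocked is false there. This is the first violation.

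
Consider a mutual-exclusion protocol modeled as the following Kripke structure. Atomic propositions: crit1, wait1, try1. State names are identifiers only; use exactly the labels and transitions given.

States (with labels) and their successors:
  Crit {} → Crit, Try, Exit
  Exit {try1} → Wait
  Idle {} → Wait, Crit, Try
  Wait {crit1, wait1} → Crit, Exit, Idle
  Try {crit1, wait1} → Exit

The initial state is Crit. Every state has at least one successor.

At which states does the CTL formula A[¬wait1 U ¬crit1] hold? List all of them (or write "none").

States satisfying ¬wait1: {Crit, Exit, Idle}.
States satisfying ¬crit1: {Crit, Exit, Idle}.
States satisfying A[¬wait1 U ¬crit1]: {Crit, Exit, Idle}.

{Crit, Exit, Idle}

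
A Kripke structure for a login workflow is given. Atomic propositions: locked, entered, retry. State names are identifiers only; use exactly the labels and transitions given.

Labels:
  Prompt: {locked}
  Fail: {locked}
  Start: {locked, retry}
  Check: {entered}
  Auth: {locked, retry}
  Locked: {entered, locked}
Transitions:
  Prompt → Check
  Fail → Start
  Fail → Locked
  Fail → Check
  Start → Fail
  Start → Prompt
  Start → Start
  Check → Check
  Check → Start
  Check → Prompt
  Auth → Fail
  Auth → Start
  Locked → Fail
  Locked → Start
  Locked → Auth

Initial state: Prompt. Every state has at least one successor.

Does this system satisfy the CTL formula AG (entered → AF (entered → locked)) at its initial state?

States satisfying entered → AF (entered → locked): {Prompt, Fail, Start, Auth, Locked}.
States satisfying AG (entered → AF (entered → locked)): ∅.
Check is reachable from Prompt and violates entered → AF (entered → locked), so AG fails at Prompt.
Prompt ∉ Sat(AG (entered → AF (entered → locked))).

No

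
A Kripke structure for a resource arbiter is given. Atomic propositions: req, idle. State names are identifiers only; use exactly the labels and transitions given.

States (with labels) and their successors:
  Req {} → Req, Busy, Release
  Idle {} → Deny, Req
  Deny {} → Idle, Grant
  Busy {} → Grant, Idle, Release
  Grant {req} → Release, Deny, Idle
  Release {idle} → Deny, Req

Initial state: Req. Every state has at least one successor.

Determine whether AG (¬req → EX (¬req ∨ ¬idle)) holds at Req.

Satisfied

States satisfying ¬req → EX (¬req ∨ ¬idle): {Req, Idle, Deny, Busy, Grant, Release}.
States satisfying AG (¬req → EX (¬req ∨ ¬idle)): {Req, Idle, Deny, Busy, Grant, Release}.
Every state reachable from Req satisfies ¬req → EX (¬req ∨ ¬idle).
Req ∈ Sat(AG (¬req → EX (¬req ∨ ¬idle))).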